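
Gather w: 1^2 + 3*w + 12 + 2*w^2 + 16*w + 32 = 2*w^2 + 19*w + 45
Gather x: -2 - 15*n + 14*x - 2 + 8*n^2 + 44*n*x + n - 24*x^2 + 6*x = 8*n^2 - 14*n - 24*x^2 + x*(44*n + 20) - 4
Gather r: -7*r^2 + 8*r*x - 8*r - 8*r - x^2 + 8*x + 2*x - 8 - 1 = -7*r^2 + r*(8*x - 16) - x^2 + 10*x - 9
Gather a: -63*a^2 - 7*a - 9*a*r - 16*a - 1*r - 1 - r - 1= -63*a^2 + a*(-9*r - 23) - 2*r - 2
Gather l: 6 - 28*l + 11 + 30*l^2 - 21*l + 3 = 30*l^2 - 49*l + 20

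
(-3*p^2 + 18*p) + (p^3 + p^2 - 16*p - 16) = p^3 - 2*p^2 + 2*p - 16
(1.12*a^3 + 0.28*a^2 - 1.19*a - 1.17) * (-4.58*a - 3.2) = -5.1296*a^4 - 4.8664*a^3 + 4.5542*a^2 + 9.1666*a + 3.744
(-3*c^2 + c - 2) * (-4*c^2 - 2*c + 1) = 12*c^4 + 2*c^3 + 3*c^2 + 5*c - 2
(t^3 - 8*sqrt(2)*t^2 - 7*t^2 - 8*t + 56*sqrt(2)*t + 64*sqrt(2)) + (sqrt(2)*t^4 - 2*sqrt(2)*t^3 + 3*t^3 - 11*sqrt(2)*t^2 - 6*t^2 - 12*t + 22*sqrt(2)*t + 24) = sqrt(2)*t^4 - 2*sqrt(2)*t^3 + 4*t^3 - 19*sqrt(2)*t^2 - 13*t^2 - 20*t + 78*sqrt(2)*t + 24 + 64*sqrt(2)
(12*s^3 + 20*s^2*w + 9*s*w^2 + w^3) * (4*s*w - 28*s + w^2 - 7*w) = 48*s^4*w - 336*s^4 + 92*s^3*w^2 - 644*s^3*w + 56*s^2*w^3 - 392*s^2*w^2 + 13*s*w^4 - 91*s*w^3 + w^5 - 7*w^4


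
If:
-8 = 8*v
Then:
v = -1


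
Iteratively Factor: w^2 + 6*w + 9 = (w + 3)*(w + 3)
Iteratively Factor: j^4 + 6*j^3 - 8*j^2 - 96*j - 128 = (j - 4)*(j^3 + 10*j^2 + 32*j + 32) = (j - 4)*(j + 4)*(j^2 + 6*j + 8) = (j - 4)*(j + 4)^2*(j + 2)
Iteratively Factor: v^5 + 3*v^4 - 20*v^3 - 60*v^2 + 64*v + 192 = (v + 2)*(v^4 + v^3 - 22*v^2 - 16*v + 96) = (v + 2)*(v + 3)*(v^3 - 2*v^2 - 16*v + 32) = (v - 2)*(v + 2)*(v + 3)*(v^2 - 16) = (v - 4)*(v - 2)*(v + 2)*(v + 3)*(v + 4)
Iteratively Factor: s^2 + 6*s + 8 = (s + 2)*(s + 4)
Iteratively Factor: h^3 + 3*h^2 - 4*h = (h)*(h^2 + 3*h - 4) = h*(h - 1)*(h + 4)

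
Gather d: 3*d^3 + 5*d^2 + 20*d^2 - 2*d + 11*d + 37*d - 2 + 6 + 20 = 3*d^3 + 25*d^2 + 46*d + 24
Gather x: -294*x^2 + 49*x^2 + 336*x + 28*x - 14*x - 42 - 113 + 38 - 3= -245*x^2 + 350*x - 120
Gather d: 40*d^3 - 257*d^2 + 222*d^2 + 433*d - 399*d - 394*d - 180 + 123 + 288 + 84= 40*d^3 - 35*d^2 - 360*d + 315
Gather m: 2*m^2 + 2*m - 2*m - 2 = 2*m^2 - 2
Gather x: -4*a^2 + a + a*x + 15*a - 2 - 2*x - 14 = -4*a^2 + 16*a + x*(a - 2) - 16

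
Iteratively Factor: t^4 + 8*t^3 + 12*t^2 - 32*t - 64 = (t + 4)*(t^3 + 4*t^2 - 4*t - 16) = (t - 2)*(t + 4)*(t^2 + 6*t + 8) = (t - 2)*(t + 4)^2*(t + 2)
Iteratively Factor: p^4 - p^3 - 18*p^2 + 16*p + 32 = (p + 4)*(p^3 - 5*p^2 + 2*p + 8) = (p - 4)*(p + 4)*(p^2 - p - 2) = (p - 4)*(p + 1)*(p + 4)*(p - 2)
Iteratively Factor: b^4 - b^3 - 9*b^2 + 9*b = (b + 3)*(b^3 - 4*b^2 + 3*b) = b*(b + 3)*(b^2 - 4*b + 3) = b*(b - 1)*(b + 3)*(b - 3)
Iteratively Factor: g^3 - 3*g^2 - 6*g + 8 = (g - 4)*(g^2 + g - 2) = (g - 4)*(g + 2)*(g - 1)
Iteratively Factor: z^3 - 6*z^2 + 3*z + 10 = (z + 1)*(z^2 - 7*z + 10) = (z - 2)*(z + 1)*(z - 5)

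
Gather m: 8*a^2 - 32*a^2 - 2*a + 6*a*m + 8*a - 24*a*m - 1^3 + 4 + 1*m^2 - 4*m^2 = -24*a^2 - 18*a*m + 6*a - 3*m^2 + 3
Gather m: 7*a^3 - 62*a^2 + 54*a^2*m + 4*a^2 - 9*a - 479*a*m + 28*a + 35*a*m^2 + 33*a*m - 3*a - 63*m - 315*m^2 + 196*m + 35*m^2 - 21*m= 7*a^3 - 58*a^2 + 16*a + m^2*(35*a - 280) + m*(54*a^2 - 446*a + 112)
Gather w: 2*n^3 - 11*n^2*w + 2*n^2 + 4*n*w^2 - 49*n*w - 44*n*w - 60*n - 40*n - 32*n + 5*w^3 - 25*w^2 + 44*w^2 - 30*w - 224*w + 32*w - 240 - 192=2*n^3 + 2*n^2 - 132*n + 5*w^3 + w^2*(4*n + 19) + w*(-11*n^2 - 93*n - 222) - 432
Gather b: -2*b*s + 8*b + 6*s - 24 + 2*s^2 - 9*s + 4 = b*(8 - 2*s) + 2*s^2 - 3*s - 20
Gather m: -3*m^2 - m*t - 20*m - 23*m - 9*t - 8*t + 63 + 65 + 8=-3*m^2 + m*(-t - 43) - 17*t + 136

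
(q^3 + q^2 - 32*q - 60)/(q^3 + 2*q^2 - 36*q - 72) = (q + 5)/(q + 6)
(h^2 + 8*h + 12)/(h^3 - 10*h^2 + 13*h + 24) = (h^2 + 8*h + 12)/(h^3 - 10*h^2 + 13*h + 24)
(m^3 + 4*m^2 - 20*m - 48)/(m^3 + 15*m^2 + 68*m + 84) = (m - 4)/(m + 7)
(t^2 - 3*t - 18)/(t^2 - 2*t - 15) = (t - 6)/(t - 5)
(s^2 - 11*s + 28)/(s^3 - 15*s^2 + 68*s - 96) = (s - 7)/(s^2 - 11*s + 24)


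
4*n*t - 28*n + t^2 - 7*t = (4*n + t)*(t - 7)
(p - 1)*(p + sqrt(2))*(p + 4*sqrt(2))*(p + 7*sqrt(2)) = p^4 - p^3 + 12*sqrt(2)*p^3 - 12*sqrt(2)*p^2 + 78*p^2 - 78*p + 56*sqrt(2)*p - 56*sqrt(2)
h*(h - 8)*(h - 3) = h^3 - 11*h^2 + 24*h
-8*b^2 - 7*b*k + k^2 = (-8*b + k)*(b + k)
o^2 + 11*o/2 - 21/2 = (o - 3/2)*(o + 7)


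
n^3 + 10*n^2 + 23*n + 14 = (n + 1)*(n + 2)*(n + 7)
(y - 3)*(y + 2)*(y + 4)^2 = y^4 + 7*y^3 + 2*y^2 - 64*y - 96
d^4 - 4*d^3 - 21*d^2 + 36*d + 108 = (d - 6)*(d - 3)*(d + 2)*(d + 3)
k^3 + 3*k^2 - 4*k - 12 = (k - 2)*(k + 2)*(k + 3)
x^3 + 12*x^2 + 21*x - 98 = (x - 2)*(x + 7)^2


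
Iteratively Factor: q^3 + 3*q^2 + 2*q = (q + 2)*(q^2 + q) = q*(q + 2)*(q + 1)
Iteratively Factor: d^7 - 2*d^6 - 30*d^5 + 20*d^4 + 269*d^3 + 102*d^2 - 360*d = (d + 3)*(d^6 - 5*d^5 - 15*d^4 + 65*d^3 + 74*d^2 - 120*d) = (d + 2)*(d + 3)*(d^5 - 7*d^4 - d^3 + 67*d^2 - 60*d) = (d - 4)*(d + 2)*(d + 3)*(d^4 - 3*d^3 - 13*d^2 + 15*d) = (d - 5)*(d - 4)*(d + 2)*(d + 3)*(d^3 + 2*d^2 - 3*d) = (d - 5)*(d - 4)*(d + 2)*(d + 3)^2*(d^2 - d) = (d - 5)*(d - 4)*(d - 1)*(d + 2)*(d + 3)^2*(d)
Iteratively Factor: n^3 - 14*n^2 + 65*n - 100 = (n - 4)*(n^2 - 10*n + 25) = (n - 5)*(n - 4)*(n - 5)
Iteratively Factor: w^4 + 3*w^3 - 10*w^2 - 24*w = (w - 3)*(w^3 + 6*w^2 + 8*w) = (w - 3)*(w + 4)*(w^2 + 2*w) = w*(w - 3)*(w + 4)*(w + 2)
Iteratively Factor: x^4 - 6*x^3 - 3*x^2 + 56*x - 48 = (x - 1)*(x^3 - 5*x^2 - 8*x + 48) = (x - 4)*(x - 1)*(x^2 - x - 12) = (x - 4)^2*(x - 1)*(x + 3)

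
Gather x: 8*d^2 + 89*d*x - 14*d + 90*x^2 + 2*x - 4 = 8*d^2 - 14*d + 90*x^2 + x*(89*d + 2) - 4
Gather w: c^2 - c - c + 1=c^2 - 2*c + 1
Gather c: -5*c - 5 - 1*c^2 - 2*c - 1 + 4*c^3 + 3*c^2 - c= 4*c^3 + 2*c^2 - 8*c - 6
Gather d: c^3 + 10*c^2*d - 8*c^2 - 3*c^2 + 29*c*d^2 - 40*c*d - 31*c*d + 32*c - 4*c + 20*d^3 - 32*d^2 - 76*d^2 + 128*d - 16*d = c^3 - 11*c^2 + 28*c + 20*d^3 + d^2*(29*c - 108) + d*(10*c^2 - 71*c + 112)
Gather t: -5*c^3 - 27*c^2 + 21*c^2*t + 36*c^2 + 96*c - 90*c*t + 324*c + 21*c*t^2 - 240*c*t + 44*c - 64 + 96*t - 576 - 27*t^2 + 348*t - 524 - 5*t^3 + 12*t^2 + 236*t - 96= -5*c^3 + 9*c^2 + 464*c - 5*t^3 + t^2*(21*c - 15) + t*(21*c^2 - 330*c + 680) - 1260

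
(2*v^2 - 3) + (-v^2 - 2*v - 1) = v^2 - 2*v - 4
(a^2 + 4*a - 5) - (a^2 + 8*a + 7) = -4*a - 12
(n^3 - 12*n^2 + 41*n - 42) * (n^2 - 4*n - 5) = n^5 - 16*n^4 + 84*n^3 - 146*n^2 - 37*n + 210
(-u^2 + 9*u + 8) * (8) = -8*u^2 + 72*u + 64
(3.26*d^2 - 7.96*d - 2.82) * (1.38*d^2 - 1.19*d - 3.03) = 4.4988*d^4 - 14.8642*d^3 - 4.297*d^2 + 27.4746*d + 8.5446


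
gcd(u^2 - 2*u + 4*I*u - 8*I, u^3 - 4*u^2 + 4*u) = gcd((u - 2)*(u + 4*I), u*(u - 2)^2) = u - 2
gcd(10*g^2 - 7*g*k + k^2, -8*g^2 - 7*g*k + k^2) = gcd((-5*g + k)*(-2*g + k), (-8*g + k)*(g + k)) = 1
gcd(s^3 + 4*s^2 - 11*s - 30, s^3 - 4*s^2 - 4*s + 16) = s + 2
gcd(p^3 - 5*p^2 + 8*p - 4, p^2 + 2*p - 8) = p - 2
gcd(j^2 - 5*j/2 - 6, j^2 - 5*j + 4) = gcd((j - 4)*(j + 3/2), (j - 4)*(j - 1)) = j - 4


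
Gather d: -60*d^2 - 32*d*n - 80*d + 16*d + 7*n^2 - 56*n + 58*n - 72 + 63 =-60*d^2 + d*(-32*n - 64) + 7*n^2 + 2*n - 9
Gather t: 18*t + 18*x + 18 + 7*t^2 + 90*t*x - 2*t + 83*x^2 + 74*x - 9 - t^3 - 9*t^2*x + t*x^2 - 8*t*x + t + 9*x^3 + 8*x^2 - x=-t^3 + t^2*(7 - 9*x) + t*(x^2 + 82*x + 17) + 9*x^3 + 91*x^2 + 91*x + 9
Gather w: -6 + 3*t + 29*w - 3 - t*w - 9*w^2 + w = 3*t - 9*w^2 + w*(30 - t) - 9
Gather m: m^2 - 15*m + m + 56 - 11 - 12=m^2 - 14*m + 33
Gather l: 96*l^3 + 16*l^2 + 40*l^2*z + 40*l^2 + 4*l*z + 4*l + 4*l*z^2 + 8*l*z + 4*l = 96*l^3 + l^2*(40*z + 56) + l*(4*z^2 + 12*z + 8)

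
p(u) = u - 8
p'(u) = 1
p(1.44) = -6.56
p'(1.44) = 1.00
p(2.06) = -5.94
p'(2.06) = 1.00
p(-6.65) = -14.65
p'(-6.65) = 1.00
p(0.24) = -7.76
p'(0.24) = 1.00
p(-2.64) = -10.64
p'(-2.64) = 1.00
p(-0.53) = -8.53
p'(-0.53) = 1.00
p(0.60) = -7.40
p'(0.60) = 1.00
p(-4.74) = -12.74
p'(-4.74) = 1.00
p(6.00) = -2.00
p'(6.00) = 1.00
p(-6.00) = -14.00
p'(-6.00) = 1.00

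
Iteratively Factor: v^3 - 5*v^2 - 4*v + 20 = (v + 2)*(v^2 - 7*v + 10) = (v - 5)*(v + 2)*(v - 2)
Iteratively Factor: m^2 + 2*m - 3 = (m + 3)*(m - 1)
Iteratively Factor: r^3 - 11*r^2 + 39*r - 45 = (r - 3)*(r^2 - 8*r + 15) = (r - 3)^2*(r - 5)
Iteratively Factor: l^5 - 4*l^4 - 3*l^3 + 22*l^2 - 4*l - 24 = (l - 2)*(l^4 - 2*l^3 - 7*l^2 + 8*l + 12) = (l - 3)*(l - 2)*(l^3 + l^2 - 4*l - 4) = (l - 3)*(l - 2)^2*(l^2 + 3*l + 2) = (l - 3)*(l - 2)^2*(l + 2)*(l + 1)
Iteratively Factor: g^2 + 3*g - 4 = (g - 1)*(g + 4)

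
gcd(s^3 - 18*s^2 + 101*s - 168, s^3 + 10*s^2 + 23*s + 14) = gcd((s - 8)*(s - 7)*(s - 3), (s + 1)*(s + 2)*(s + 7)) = 1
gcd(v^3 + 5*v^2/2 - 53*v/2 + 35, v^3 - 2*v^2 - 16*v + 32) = v - 2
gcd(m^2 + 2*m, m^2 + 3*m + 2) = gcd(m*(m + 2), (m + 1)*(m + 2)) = m + 2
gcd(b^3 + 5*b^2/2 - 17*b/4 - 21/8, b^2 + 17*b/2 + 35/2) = b + 7/2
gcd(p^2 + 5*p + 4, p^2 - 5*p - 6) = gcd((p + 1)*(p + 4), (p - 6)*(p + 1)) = p + 1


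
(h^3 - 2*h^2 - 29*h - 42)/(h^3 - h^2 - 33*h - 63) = (h + 2)/(h + 3)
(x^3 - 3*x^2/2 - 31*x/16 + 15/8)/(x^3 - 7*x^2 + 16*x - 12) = (x^2 + x/2 - 15/16)/(x^2 - 5*x + 6)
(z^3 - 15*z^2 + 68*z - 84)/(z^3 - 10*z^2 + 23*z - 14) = (z - 6)/(z - 1)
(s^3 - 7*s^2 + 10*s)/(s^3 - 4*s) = (s - 5)/(s + 2)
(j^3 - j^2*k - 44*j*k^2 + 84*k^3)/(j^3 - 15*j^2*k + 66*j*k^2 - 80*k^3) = (j^2 + j*k - 42*k^2)/(j^2 - 13*j*k + 40*k^2)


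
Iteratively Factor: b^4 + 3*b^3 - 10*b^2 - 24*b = (b - 3)*(b^3 + 6*b^2 + 8*b) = (b - 3)*(b + 2)*(b^2 + 4*b) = (b - 3)*(b + 2)*(b + 4)*(b)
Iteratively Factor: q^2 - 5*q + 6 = (q - 2)*(q - 3)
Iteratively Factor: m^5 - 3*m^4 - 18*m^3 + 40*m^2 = (m - 5)*(m^4 + 2*m^3 - 8*m^2) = (m - 5)*(m + 4)*(m^3 - 2*m^2) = m*(m - 5)*(m + 4)*(m^2 - 2*m) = m^2*(m - 5)*(m + 4)*(m - 2)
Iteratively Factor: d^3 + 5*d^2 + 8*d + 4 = (d + 1)*(d^2 + 4*d + 4) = (d + 1)*(d + 2)*(d + 2)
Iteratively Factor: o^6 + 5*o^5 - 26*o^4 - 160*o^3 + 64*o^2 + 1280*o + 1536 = (o - 4)*(o^5 + 9*o^4 + 10*o^3 - 120*o^2 - 416*o - 384) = (o - 4)^2*(o^4 + 13*o^3 + 62*o^2 + 128*o + 96) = (o - 4)^2*(o + 4)*(o^3 + 9*o^2 + 26*o + 24) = (o - 4)^2*(o + 4)^2*(o^2 + 5*o + 6) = (o - 4)^2*(o + 2)*(o + 4)^2*(o + 3)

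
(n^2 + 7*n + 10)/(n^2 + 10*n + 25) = (n + 2)/(n + 5)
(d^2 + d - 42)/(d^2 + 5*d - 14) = (d - 6)/(d - 2)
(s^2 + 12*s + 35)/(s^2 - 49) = (s + 5)/(s - 7)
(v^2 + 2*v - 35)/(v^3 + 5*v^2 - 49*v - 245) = (v - 5)/(v^2 - 2*v - 35)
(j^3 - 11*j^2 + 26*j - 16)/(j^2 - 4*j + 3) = (j^2 - 10*j + 16)/(j - 3)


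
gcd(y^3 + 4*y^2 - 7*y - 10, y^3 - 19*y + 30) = y^2 + 3*y - 10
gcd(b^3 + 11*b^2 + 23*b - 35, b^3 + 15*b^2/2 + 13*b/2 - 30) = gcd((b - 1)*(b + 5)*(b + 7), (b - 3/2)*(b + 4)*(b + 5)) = b + 5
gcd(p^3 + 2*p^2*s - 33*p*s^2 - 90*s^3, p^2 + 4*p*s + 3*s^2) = p + 3*s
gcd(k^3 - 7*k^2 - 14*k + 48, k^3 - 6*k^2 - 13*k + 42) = k^2 + k - 6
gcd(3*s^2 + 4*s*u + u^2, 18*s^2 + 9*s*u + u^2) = 3*s + u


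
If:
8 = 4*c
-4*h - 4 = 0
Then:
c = 2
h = -1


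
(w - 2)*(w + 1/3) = w^2 - 5*w/3 - 2/3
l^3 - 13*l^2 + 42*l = l*(l - 7)*(l - 6)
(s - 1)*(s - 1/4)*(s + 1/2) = s^3 - 3*s^2/4 - 3*s/8 + 1/8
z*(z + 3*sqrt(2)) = z^2 + 3*sqrt(2)*z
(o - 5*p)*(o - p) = o^2 - 6*o*p + 5*p^2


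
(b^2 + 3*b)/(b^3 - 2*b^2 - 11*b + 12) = b/(b^2 - 5*b + 4)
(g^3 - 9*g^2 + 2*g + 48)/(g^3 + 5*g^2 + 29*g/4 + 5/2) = 4*(g^2 - 11*g + 24)/(4*g^2 + 12*g + 5)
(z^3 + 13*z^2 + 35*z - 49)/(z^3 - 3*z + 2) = (z^2 + 14*z + 49)/(z^2 + z - 2)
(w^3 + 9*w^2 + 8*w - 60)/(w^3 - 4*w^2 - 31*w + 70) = (w + 6)/(w - 7)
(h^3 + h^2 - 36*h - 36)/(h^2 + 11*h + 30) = (h^2 - 5*h - 6)/(h + 5)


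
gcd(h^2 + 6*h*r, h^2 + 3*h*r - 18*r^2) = h + 6*r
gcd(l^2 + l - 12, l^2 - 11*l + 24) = l - 3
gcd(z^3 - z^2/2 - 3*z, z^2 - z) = z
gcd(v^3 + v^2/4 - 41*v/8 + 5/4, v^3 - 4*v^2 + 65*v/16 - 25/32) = v - 1/4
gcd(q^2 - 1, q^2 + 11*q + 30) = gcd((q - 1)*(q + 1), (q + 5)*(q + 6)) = 1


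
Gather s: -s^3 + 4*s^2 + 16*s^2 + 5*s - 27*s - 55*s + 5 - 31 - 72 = -s^3 + 20*s^2 - 77*s - 98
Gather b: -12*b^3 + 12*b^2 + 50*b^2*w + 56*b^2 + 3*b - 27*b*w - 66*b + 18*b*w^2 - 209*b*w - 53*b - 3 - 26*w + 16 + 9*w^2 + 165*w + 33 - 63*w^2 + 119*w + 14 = -12*b^3 + b^2*(50*w + 68) + b*(18*w^2 - 236*w - 116) - 54*w^2 + 258*w + 60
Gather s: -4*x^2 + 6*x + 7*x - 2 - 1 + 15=-4*x^2 + 13*x + 12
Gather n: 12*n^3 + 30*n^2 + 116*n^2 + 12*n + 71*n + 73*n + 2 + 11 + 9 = 12*n^3 + 146*n^2 + 156*n + 22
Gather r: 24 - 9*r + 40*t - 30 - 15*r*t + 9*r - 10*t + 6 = -15*r*t + 30*t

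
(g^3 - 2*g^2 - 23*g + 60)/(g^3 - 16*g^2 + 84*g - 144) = (g^2 + 2*g - 15)/(g^2 - 12*g + 36)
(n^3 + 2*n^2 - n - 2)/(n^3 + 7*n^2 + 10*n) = (n^2 - 1)/(n*(n + 5))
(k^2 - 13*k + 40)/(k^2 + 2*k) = (k^2 - 13*k + 40)/(k*(k + 2))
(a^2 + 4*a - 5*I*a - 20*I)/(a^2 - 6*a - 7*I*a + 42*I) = (a^2 + a*(4 - 5*I) - 20*I)/(a^2 - a*(6 + 7*I) + 42*I)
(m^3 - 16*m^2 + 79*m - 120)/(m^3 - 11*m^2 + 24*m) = (m - 5)/m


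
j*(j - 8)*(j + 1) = j^3 - 7*j^2 - 8*j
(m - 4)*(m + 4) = m^2 - 16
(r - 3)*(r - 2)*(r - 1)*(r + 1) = r^4 - 5*r^3 + 5*r^2 + 5*r - 6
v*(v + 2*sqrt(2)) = v^2 + 2*sqrt(2)*v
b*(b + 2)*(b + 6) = b^3 + 8*b^2 + 12*b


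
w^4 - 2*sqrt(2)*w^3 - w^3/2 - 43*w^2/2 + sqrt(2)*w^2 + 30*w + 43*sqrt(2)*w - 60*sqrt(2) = (w - 4)*(w - 3/2)*(w + 5)*(w - 2*sqrt(2))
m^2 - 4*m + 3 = (m - 3)*(m - 1)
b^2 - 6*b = b*(b - 6)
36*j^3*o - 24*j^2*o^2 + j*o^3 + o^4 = o*(-3*j + o)*(-2*j + o)*(6*j + o)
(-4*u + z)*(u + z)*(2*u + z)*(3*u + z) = -24*u^4 - 38*u^3*z - 13*u^2*z^2 + 2*u*z^3 + z^4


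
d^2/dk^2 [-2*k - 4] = 0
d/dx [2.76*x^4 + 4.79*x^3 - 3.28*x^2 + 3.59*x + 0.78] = 11.04*x^3 + 14.37*x^2 - 6.56*x + 3.59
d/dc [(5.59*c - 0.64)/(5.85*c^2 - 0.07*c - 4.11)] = (-32.7015*c^2 + 7.488*c - 23.0197)/(34.2225*c^4 - 0.819*c^3 - 48.0821*c^2 + 0.5754*c + 16.8921)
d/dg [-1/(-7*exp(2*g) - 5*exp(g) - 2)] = (-14*exp(g) - 5)*exp(g)/(7*exp(2*g) + 5*exp(g) + 2)^2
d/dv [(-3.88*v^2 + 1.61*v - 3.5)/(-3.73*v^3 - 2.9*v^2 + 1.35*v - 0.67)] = (-14.4724*v^4 + 12.0106*v^3 - 39.734*v^2 - 15.1008*v + 3.6463)/(13.9129*v^6 + 21.634*v^5 - 1.661*v^4 - 2.8318*v^3 + 5.7085*v^2 - 1.809*v + 0.4489)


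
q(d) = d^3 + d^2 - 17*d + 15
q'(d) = 3*d^2 + 2*d - 17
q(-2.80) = 48.49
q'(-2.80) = 0.92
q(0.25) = 10.83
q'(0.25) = -16.31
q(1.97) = -6.96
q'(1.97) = -1.42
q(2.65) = -4.42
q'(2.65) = 9.37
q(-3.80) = 39.17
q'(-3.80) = 18.72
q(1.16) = -1.81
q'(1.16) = -10.64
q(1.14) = -1.60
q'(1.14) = -10.82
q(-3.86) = 38.01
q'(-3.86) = 19.98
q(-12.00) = -1365.00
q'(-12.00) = 391.00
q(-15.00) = -2880.00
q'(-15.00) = 628.00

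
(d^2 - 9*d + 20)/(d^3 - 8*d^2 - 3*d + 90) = (d - 4)/(d^2 - 3*d - 18)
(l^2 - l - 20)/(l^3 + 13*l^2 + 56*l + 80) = (l - 5)/(l^2 + 9*l + 20)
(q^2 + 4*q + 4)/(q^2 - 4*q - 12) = (q + 2)/(q - 6)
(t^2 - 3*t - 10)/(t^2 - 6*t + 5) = (t + 2)/(t - 1)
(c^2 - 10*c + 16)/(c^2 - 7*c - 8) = (c - 2)/(c + 1)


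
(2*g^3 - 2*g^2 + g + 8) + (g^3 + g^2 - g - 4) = 3*g^3 - g^2 + 4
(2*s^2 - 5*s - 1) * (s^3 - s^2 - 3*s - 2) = 2*s^5 - 7*s^4 - 2*s^3 + 12*s^2 + 13*s + 2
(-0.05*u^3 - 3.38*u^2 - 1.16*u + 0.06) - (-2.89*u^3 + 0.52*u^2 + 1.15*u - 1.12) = 2.84*u^3 - 3.9*u^2 - 2.31*u + 1.18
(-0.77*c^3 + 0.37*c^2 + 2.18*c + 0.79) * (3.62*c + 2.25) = -2.7874*c^4 - 0.3931*c^3 + 8.7241*c^2 + 7.7648*c + 1.7775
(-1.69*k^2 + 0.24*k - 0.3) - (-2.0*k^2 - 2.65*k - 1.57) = 0.31*k^2 + 2.89*k + 1.27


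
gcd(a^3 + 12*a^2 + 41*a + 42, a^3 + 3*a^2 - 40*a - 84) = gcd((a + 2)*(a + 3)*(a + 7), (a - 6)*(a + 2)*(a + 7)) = a^2 + 9*a + 14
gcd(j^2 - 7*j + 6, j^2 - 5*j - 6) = j - 6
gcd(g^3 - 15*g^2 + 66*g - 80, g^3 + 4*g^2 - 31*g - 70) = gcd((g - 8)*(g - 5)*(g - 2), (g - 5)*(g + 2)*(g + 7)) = g - 5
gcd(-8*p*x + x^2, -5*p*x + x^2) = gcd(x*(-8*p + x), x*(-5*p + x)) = x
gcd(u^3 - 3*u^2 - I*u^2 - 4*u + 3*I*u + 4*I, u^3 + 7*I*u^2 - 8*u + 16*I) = u - I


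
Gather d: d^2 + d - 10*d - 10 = d^2 - 9*d - 10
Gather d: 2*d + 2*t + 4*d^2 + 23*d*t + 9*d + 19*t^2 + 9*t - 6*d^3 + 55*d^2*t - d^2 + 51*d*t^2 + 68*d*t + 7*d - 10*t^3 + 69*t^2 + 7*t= -6*d^3 + d^2*(55*t + 3) + d*(51*t^2 + 91*t + 18) - 10*t^3 + 88*t^2 + 18*t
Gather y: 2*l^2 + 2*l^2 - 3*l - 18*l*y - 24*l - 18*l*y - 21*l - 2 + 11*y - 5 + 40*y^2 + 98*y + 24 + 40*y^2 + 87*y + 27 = 4*l^2 - 48*l + 80*y^2 + y*(196 - 36*l) + 44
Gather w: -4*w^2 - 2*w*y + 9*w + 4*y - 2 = -4*w^2 + w*(9 - 2*y) + 4*y - 2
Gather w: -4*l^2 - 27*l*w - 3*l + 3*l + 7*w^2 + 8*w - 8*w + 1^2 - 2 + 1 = -4*l^2 - 27*l*w + 7*w^2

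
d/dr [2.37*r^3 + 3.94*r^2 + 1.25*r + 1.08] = 7.11*r^2 + 7.88*r + 1.25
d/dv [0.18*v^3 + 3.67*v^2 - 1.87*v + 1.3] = 0.54*v^2 + 7.34*v - 1.87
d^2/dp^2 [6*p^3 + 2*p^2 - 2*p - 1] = 36*p + 4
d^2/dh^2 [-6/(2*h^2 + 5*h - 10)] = 12*(4*h^2 + 10*h - (4*h + 5)^2 - 20)/(2*h^2 + 5*h - 10)^3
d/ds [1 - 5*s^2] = -10*s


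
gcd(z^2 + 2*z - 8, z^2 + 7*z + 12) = z + 4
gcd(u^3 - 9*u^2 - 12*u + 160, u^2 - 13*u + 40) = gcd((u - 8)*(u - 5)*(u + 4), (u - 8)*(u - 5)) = u^2 - 13*u + 40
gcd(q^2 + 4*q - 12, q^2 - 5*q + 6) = q - 2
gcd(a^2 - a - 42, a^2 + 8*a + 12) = a + 6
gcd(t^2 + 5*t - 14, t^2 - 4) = t - 2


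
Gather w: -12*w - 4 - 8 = -12*w - 12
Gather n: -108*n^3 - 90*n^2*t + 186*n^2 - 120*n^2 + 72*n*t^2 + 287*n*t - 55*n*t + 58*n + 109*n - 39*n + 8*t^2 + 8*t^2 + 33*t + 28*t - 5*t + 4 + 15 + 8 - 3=-108*n^3 + n^2*(66 - 90*t) + n*(72*t^2 + 232*t + 128) + 16*t^2 + 56*t + 24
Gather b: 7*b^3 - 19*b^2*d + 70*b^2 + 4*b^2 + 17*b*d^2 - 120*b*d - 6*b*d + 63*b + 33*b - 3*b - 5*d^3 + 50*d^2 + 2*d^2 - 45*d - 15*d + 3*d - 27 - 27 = 7*b^3 + b^2*(74 - 19*d) + b*(17*d^2 - 126*d + 93) - 5*d^3 + 52*d^2 - 57*d - 54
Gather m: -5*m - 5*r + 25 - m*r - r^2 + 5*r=m*(-r - 5) - r^2 + 25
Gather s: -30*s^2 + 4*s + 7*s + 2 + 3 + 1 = -30*s^2 + 11*s + 6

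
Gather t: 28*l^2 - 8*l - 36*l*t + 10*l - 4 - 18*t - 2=28*l^2 + 2*l + t*(-36*l - 18) - 6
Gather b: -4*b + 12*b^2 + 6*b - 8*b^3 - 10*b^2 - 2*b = -8*b^3 + 2*b^2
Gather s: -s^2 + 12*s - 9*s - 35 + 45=-s^2 + 3*s + 10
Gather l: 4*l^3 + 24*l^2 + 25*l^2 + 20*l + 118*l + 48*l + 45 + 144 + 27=4*l^3 + 49*l^2 + 186*l + 216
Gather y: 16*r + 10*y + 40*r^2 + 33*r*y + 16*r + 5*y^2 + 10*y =40*r^2 + 32*r + 5*y^2 + y*(33*r + 20)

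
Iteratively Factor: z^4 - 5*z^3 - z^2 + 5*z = (z + 1)*(z^3 - 6*z^2 + 5*z) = (z - 1)*(z + 1)*(z^2 - 5*z) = (z - 5)*(z - 1)*(z + 1)*(z)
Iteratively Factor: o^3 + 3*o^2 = (o)*(o^2 + 3*o) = o^2*(o + 3)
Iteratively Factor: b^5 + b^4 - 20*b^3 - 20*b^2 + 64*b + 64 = (b + 2)*(b^4 - b^3 - 18*b^2 + 16*b + 32) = (b - 2)*(b + 2)*(b^3 + b^2 - 16*b - 16) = (b - 2)*(b + 1)*(b + 2)*(b^2 - 16) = (b - 4)*(b - 2)*(b + 1)*(b + 2)*(b + 4)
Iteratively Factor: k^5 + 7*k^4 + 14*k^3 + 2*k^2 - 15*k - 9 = (k + 3)*(k^4 + 4*k^3 + 2*k^2 - 4*k - 3) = (k + 3)^2*(k^3 + k^2 - k - 1) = (k + 1)*(k + 3)^2*(k^2 - 1) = (k - 1)*(k + 1)*(k + 3)^2*(k + 1)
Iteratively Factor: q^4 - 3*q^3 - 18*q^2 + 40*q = (q - 2)*(q^3 - q^2 - 20*q) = q*(q - 2)*(q^2 - q - 20) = q*(q - 2)*(q + 4)*(q - 5)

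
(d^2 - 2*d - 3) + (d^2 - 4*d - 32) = 2*d^2 - 6*d - 35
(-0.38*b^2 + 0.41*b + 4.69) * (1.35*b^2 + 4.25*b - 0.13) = -0.513*b^4 - 1.0615*b^3 + 8.1234*b^2 + 19.8792*b - 0.6097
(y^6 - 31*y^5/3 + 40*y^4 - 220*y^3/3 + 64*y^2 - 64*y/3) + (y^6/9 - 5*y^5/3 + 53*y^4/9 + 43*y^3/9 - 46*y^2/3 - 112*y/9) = 10*y^6/9 - 12*y^5 + 413*y^4/9 - 617*y^3/9 + 146*y^2/3 - 304*y/9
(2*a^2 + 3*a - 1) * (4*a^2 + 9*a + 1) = 8*a^4 + 30*a^3 + 25*a^2 - 6*a - 1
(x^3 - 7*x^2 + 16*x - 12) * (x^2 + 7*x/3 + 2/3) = x^5 - 14*x^4/3 + x^3/3 + 62*x^2/3 - 52*x/3 - 8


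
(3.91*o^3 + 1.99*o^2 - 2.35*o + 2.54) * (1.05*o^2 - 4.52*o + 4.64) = 4.1055*o^5 - 15.5837*o^4 + 6.6801*o^3 + 22.5226*o^2 - 22.3848*o + 11.7856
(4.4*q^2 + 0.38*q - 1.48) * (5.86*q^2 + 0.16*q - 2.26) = 25.784*q^4 + 2.9308*q^3 - 18.556*q^2 - 1.0956*q + 3.3448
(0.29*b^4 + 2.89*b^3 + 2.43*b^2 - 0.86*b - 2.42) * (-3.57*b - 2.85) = -1.0353*b^5 - 11.1438*b^4 - 16.9116*b^3 - 3.8553*b^2 + 11.0904*b + 6.897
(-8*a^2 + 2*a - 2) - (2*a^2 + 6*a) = -10*a^2 - 4*a - 2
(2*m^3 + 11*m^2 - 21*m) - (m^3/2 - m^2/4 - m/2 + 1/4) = 3*m^3/2 + 45*m^2/4 - 41*m/2 - 1/4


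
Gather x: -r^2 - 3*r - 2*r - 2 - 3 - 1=-r^2 - 5*r - 6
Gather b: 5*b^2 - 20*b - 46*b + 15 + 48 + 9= 5*b^2 - 66*b + 72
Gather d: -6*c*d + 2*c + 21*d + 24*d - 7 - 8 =2*c + d*(45 - 6*c) - 15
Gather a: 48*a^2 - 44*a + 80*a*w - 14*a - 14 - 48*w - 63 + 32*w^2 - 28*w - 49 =48*a^2 + a*(80*w - 58) + 32*w^2 - 76*w - 126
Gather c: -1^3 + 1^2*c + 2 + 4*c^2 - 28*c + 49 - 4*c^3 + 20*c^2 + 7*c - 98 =-4*c^3 + 24*c^2 - 20*c - 48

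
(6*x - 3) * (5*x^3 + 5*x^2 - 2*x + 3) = 30*x^4 + 15*x^3 - 27*x^2 + 24*x - 9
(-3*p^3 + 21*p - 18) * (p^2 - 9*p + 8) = -3*p^5 + 27*p^4 - 3*p^3 - 207*p^2 + 330*p - 144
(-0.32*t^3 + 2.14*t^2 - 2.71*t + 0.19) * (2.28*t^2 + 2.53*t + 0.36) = -0.7296*t^5 + 4.0696*t^4 - 0.879799999999999*t^3 - 5.6527*t^2 - 0.4949*t + 0.0684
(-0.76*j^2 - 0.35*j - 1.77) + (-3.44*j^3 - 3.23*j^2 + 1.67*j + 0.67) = -3.44*j^3 - 3.99*j^2 + 1.32*j - 1.1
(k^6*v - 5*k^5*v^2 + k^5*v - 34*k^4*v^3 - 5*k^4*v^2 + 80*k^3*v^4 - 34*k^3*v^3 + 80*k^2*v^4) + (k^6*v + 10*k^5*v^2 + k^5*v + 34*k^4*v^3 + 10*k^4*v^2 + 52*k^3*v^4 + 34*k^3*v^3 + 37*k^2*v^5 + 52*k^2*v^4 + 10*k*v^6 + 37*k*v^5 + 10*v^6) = 2*k^6*v + 5*k^5*v^2 + 2*k^5*v + 5*k^4*v^2 + 132*k^3*v^4 + 37*k^2*v^5 + 132*k^2*v^4 + 10*k*v^6 + 37*k*v^5 + 10*v^6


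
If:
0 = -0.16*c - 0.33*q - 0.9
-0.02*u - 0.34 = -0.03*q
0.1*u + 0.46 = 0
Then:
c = -22.68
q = 8.27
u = -4.60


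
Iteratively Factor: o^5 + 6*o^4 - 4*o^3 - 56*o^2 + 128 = (o + 2)*(o^4 + 4*o^3 - 12*o^2 - 32*o + 64) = (o + 2)*(o + 4)*(o^3 - 12*o + 16) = (o - 2)*(o + 2)*(o + 4)*(o^2 + 2*o - 8) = (o - 2)*(o + 2)*(o + 4)^2*(o - 2)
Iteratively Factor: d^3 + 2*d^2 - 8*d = (d + 4)*(d^2 - 2*d) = d*(d + 4)*(d - 2)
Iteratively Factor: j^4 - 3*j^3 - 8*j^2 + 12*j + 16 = (j + 2)*(j^3 - 5*j^2 + 2*j + 8) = (j + 1)*(j + 2)*(j^2 - 6*j + 8) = (j - 2)*(j + 1)*(j + 2)*(j - 4)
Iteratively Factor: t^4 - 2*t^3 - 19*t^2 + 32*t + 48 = (t - 4)*(t^3 + 2*t^2 - 11*t - 12) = (t - 4)*(t - 3)*(t^2 + 5*t + 4) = (t - 4)*(t - 3)*(t + 4)*(t + 1)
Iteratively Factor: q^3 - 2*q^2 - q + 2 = (q + 1)*(q^2 - 3*q + 2) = (q - 1)*(q + 1)*(q - 2)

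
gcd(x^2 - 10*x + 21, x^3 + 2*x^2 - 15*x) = x - 3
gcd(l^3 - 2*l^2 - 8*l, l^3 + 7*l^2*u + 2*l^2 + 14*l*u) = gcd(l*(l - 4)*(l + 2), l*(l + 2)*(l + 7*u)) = l^2 + 2*l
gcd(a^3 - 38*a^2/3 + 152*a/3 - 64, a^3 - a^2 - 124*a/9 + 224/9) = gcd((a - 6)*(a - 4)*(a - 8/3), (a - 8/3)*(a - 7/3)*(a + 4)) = a - 8/3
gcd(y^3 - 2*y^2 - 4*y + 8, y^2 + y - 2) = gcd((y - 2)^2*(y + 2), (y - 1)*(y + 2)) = y + 2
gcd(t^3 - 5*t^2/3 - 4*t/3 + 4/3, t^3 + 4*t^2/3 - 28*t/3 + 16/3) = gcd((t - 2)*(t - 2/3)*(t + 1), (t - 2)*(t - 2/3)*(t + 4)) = t^2 - 8*t/3 + 4/3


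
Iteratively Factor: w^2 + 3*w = (w)*(w + 3)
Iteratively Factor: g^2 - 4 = (g + 2)*(g - 2)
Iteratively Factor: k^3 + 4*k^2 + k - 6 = (k + 3)*(k^2 + k - 2) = (k + 2)*(k + 3)*(k - 1)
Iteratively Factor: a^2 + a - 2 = (a + 2)*(a - 1)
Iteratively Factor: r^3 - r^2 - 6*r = (r + 2)*(r^2 - 3*r) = r*(r + 2)*(r - 3)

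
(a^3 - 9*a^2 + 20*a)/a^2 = a - 9 + 20/a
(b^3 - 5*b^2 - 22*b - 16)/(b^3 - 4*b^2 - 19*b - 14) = (b - 8)/(b - 7)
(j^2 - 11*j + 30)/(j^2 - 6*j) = (j - 5)/j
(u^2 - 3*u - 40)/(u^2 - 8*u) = (u + 5)/u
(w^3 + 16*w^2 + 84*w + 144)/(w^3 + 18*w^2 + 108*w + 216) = (w + 4)/(w + 6)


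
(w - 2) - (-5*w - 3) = 6*w + 1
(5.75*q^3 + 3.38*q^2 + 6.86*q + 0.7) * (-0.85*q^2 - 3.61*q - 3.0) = -4.8875*q^5 - 23.6305*q^4 - 35.2828*q^3 - 35.4996*q^2 - 23.107*q - 2.1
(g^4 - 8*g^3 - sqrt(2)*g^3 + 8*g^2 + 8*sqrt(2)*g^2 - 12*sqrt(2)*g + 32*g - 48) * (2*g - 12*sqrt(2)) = 2*g^5 - 14*sqrt(2)*g^4 - 16*g^4 + 40*g^3 + 112*sqrt(2)*g^3 - 120*sqrt(2)*g^2 - 128*g^2 - 384*sqrt(2)*g + 192*g + 576*sqrt(2)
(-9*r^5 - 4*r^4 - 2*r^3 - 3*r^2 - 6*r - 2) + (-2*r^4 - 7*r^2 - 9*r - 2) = -9*r^5 - 6*r^4 - 2*r^3 - 10*r^2 - 15*r - 4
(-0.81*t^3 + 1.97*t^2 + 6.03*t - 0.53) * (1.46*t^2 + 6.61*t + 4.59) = -1.1826*t^5 - 2.4779*t^4 + 18.1076*t^3 + 48.1268*t^2 + 24.1744*t - 2.4327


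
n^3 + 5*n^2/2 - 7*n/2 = n*(n - 1)*(n + 7/2)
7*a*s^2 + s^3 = s^2*(7*a + s)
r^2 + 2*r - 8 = (r - 2)*(r + 4)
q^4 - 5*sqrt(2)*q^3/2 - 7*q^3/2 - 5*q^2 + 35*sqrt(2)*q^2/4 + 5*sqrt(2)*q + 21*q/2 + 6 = (q - 4)*(q + 1/2)*(q - 3*sqrt(2))*(q + sqrt(2)/2)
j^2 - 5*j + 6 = (j - 3)*(j - 2)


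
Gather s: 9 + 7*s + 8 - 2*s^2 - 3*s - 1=-2*s^2 + 4*s + 16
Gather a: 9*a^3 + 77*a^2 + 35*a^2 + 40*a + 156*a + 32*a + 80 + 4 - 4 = 9*a^3 + 112*a^2 + 228*a + 80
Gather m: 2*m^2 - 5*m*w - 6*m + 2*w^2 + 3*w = 2*m^2 + m*(-5*w - 6) + 2*w^2 + 3*w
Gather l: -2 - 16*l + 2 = -16*l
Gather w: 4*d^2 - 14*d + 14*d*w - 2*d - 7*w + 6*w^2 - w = 4*d^2 - 16*d + 6*w^2 + w*(14*d - 8)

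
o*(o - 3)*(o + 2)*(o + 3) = o^4 + 2*o^3 - 9*o^2 - 18*o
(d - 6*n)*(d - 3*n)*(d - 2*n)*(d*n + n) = d^4*n - 11*d^3*n^2 + d^3*n + 36*d^2*n^3 - 11*d^2*n^2 - 36*d*n^4 + 36*d*n^3 - 36*n^4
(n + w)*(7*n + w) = 7*n^2 + 8*n*w + w^2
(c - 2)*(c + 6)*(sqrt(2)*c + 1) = sqrt(2)*c^3 + c^2 + 4*sqrt(2)*c^2 - 12*sqrt(2)*c + 4*c - 12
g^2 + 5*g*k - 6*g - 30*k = (g - 6)*(g + 5*k)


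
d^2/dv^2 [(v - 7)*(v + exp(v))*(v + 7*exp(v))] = 8*v^2*exp(v) + 28*v*exp(2*v) - 24*v*exp(v) + 6*v - 168*exp(2*v) - 96*exp(v) - 14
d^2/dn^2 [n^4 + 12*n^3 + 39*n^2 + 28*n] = 12*n^2 + 72*n + 78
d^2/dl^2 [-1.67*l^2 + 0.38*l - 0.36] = -3.34000000000000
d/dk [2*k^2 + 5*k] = 4*k + 5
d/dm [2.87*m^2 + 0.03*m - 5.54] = 5.74*m + 0.03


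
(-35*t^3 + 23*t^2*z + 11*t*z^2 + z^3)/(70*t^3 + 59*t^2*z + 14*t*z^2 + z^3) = (-t + z)/(2*t + z)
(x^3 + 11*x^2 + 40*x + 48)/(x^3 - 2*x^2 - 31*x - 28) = (x^2 + 7*x + 12)/(x^2 - 6*x - 7)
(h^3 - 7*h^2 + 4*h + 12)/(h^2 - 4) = (h^2 - 5*h - 6)/(h + 2)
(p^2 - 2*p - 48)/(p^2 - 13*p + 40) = (p + 6)/(p - 5)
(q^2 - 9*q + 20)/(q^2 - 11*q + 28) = (q - 5)/(q - 7)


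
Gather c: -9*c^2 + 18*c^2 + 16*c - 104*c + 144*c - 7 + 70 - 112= 9*c^2 + 56*c - 49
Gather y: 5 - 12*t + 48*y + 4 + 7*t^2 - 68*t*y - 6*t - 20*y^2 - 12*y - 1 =7*t^2 - 18*t - 20*y^2 + y*(36 - 68*t) + 8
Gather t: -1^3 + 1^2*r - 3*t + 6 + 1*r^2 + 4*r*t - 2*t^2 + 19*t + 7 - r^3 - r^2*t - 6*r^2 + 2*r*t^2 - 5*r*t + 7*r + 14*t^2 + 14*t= -r^3 - 5*r^2 + 8*r + t^2*(2*r + 12) + t*(-r^2 - r + 30) + 12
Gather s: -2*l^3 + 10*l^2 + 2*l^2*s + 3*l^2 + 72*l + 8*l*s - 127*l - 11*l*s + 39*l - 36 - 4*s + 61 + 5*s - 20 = -2*l^3 + 13*l^2 - 16*l + s*(2*l^2 - 3*l + 1) + 5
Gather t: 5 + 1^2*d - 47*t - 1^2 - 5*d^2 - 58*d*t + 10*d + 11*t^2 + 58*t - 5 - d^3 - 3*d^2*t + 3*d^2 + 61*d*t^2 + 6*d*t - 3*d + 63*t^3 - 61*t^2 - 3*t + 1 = -d^3 - 2*d^2 + 8*d + 63*t^3 + t^2*(61*d - 50) + t*(-3*d^2 - 52*d + 8)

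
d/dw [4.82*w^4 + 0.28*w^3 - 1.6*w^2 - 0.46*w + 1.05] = 19.28*w^3 + 0.84*w^2 - 3.2*w - 0.46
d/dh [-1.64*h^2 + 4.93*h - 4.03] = 4.93 - 3.28*h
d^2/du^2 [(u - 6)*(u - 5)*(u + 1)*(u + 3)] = 12*u^2 - 42*u - 22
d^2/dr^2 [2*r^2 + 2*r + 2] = 4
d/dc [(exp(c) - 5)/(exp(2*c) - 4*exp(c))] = (-exp(2*c) + 10*exp(c) - 20)*exp(-c)/(exp(2*c) - 8*exp(c) + 16)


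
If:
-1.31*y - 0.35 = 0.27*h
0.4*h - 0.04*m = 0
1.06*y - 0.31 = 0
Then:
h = -2.72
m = -27.15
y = 0.29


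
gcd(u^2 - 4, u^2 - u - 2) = u - 2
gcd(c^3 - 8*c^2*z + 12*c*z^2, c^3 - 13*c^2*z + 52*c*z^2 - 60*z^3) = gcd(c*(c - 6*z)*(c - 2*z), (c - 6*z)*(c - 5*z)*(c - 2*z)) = c^2 - 8*c*z + 12*z^2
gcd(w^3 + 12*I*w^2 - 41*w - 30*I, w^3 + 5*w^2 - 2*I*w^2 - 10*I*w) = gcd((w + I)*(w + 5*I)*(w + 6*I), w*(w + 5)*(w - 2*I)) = 1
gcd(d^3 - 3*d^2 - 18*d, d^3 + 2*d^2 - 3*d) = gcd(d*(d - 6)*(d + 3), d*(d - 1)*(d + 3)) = d^2 + 3*d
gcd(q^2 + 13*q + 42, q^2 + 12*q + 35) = q + 7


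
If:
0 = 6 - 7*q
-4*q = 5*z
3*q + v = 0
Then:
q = 6/7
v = -18/7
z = -24/35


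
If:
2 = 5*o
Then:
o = 2/5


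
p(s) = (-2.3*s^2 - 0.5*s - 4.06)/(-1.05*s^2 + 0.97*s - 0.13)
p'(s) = (-4.6*s - 0.5)/(-1.05*s^2 + 0.97*s - 0.13) + (2.1*s - 0.97)*(-2.3*s^2 - 0.5*s - 4.06)/(-1.05*s^2 + 0.97*s - 0.13)^2 = (-2.756*s^2 - 7.928*s + 4.0032)/(1.1025*s^4 - 2.037*s^3 + 1.2139*s^2 - 0.2522*s + 0.0169)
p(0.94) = 44.95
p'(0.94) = -276.13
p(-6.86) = 1.94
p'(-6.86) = -0.02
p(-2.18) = 1.92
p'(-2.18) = 0.16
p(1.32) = 12.85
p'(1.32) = -24.42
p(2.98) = 3.96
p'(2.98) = -1.02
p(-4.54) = 1.88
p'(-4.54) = -0.02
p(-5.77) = 1.91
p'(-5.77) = -0.03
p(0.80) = 228.15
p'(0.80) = -6069.59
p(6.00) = 2.80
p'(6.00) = -0.14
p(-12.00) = 2.02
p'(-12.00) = -0.01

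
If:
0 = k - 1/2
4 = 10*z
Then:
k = 1/2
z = 2/5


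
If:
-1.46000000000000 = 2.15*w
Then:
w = -0.68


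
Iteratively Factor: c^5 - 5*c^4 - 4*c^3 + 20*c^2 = (c - 2)*(c^4 - 3*c^3 - 10*c^2) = c*(c - 2)*(c^3 - 3*c^2 - 10*c) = c^2*(c - 2)*(c^2 - 3*c - 10) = c^2*(c - 2)*(c + 2)*(c - 5)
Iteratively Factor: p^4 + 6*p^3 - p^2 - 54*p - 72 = (p + 2)*(p^3 + 4*p^2 - 9*p - 36) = (p + 2)*(p + 4)*(p^2 - 9) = (p - 3)*(p + 2)*(p + 4)*(p + 3)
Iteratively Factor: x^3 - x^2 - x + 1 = (x - 1)*(x^2 - 1) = (x - 1)*(x + 1)*(x - 1)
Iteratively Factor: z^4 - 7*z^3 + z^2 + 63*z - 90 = (z - 5)*(z^3 - 2*z^2 - 9*z + 18) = (z - 5)*(z - 2)*(z^2 - 9) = (z - 5)*(z - 3)*(z - 2)*(z + 3)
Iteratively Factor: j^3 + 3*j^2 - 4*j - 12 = (j + 3)*(j^2 - 4) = (j - 2)*(j + 3)*(j + 2)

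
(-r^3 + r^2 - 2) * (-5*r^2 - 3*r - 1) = 5*r^5 - 2*r^4 - 2*r^3 + 9*r^2 + 6*r + 2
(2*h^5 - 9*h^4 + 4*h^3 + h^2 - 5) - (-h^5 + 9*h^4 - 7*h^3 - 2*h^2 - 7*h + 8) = 3*h^5 - 18*h^4 + 11*h^3 + 3*h^2 + 7*h - 13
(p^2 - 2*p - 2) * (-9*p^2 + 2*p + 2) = -9*p^4 + 20*p^3 + 16*p^2 - 8*p - 4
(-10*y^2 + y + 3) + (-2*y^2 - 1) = -12*y^2 + y + 2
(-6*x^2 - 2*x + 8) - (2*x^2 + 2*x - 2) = -8*x^2 - 4*x + 10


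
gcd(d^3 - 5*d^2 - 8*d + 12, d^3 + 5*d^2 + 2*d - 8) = d^2 + d - 2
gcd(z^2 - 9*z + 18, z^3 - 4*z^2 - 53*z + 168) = z - 3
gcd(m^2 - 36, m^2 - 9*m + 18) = m - 6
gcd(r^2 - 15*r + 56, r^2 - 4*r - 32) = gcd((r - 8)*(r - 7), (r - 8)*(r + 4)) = r - 8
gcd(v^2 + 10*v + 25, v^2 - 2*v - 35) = v + 5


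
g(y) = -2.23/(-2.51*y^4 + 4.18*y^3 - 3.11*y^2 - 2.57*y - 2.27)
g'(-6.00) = 0.00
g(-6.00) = 0.00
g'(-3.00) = 0.01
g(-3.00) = 0.01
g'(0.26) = -0.82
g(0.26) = 0.72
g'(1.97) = -0.15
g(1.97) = 0.09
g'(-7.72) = 0.00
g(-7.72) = 0.00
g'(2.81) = -0.03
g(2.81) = 0.02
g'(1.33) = -0.32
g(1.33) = 0.24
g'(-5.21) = 0.00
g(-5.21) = 0.00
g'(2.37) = -0.07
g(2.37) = 0.05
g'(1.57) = -0.27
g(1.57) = 0.17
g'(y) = -2.23*(10.04*y^3 - 12.54*y^2 + 6.22*y + 2.57)/(-2.51*y^4 + 4.18*y^3 - 3.11*y^2 - 2.57*y - 2.27)^2 = (-22.3892*y^3 + 27.9642*y^2 - 13.8706*y - 5.7311)/(2.51*y^4 - 4.18*y^3 + 3.11*y^2 + 2.57*y + 2.27)^2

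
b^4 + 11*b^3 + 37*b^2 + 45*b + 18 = (b + 1)^2*(b + 3)*(b + 6)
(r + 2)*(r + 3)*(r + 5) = r^3 + 10*r^2 + 31*r + 30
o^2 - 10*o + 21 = (o - 7)*(o - 3)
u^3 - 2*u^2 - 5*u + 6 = (u - 3)*(u - 1)*(u + 2)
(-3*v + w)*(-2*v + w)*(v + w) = 6*v^3 + v^2*w - 4*v*w^2 + w^3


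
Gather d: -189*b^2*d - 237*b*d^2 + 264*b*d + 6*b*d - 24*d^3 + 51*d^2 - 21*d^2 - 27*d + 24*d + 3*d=-24*d^3 + d^2*(30 - 237*b) + d*(-189*b^2 + 270*b)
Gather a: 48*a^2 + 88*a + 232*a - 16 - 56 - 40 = 48*a^2 + 320*a - 112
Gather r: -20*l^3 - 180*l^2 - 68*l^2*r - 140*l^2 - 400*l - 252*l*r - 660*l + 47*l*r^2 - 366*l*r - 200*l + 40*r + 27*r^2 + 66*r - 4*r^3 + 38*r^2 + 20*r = -20*l^3 - 320*l^2 - 1260*l - 4*r^3 + r^2*(47*l + 65) + r*(-68*l^2 - 618*l + 126)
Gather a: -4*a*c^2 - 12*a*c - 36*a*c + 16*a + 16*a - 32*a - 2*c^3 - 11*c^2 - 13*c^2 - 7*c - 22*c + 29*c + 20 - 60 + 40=a*(-4*c^2 - 48*c) - 2*c^3 - 24*c^2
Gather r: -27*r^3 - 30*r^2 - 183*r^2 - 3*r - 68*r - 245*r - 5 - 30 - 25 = -27*r^3 - 213*r^2 - 316*r - 60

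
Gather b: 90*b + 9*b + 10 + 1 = 99*b + 11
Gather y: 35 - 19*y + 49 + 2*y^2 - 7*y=2*y^2 - 26*y + 84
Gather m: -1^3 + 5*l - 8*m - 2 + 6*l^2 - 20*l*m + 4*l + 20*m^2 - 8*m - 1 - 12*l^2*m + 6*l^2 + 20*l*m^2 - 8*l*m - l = 12*l^2 + 8*l + m^2*(20*l + 20) + m*(-12*l^2 - 28*l - 16) - 4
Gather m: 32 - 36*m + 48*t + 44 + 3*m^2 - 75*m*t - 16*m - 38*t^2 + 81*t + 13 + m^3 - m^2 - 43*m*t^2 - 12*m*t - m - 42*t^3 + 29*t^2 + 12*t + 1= m^3 + 2*m^2 + m*(-43*t^2 - 87*t - 53) - 42*t^3 - 9*t^2 + 141*t + 90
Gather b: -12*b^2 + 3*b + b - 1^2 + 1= -12*b^2 + 4*b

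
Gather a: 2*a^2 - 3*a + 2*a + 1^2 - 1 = 2*a^2 - a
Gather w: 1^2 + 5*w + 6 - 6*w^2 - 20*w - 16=-6*w^2 - 15*w - 9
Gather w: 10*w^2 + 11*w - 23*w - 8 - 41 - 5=10*w^2 - 12*w - 54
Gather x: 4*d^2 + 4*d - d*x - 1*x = 4*d^2 + 4*d + x*(-d - 1)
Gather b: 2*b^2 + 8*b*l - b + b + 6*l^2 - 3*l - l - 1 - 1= 2*b^2 + 8*b*l + 6*l^2 - 4*l - 2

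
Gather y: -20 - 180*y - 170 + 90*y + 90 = -90*y - 100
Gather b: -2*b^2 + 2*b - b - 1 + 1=-2*b^2 + b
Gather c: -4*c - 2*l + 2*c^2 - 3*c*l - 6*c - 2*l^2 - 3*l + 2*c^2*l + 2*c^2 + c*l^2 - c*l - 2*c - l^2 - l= c^2*(2*l + 4) + c*(l^2 - 4*l - 12) - 3*l^2 - 6*l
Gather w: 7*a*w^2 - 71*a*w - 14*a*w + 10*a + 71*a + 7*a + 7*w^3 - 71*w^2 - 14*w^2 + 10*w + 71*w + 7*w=88*a + 7*w^3 + w^2*(7*a - 85) + w*(88 - 85*a)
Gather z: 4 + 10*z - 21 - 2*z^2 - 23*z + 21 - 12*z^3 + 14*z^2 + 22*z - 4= -12*z^3 + 12*z^2 + 9*z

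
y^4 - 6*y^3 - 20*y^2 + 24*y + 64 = (y - 8)*(y - 2)*(y + 2)^2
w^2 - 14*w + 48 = (w - 8)*(w - 6)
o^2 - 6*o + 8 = (o - 4)*(o - 2)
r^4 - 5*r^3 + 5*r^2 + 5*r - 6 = (r - 3)*(r - 2)*(r - 1)*(r + 1)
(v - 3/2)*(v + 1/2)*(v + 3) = v^3 + 2*v^2 - 15*v/4 - 9/4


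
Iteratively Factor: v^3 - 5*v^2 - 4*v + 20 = (v - 5)*(v^2 - 4) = (v - 5)*(v + 2)*(v - 2)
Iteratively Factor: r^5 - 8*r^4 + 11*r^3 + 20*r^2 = (r - 4)*(r^4 - 4*r^3 - 5*r^2) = r*(r - 4)*(r^3 - 4*r^2 - 5*r) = r^2*(r - 4)*(r^2 - 4*r - 5) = r^2*(r - 5)*(r - 4)*(r + 1)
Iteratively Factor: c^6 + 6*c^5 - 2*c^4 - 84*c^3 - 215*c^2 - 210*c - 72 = (c + 3)*(c^5 + 3*c^4 - 11*c^3 - 51*c^2 - 62*c - 24) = (c + 1)*(c + 3)*(c^4 + 2*c^3 - 13*c^2 - 38*c - 24) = (c + 1)^2*(c + 3)*(c^3 + c^2 - 14*c - 24) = (c + 1)^2*(c + 3)^2*(c^2 - 2*c - 8) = (c - 4)*(c + 1)^2*(c + 3)^2*(c + 2)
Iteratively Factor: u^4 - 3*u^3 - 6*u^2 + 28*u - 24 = (u - 2)*(u^3 - u^2 - 8*u + 12) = (u - 2)*(u + 3)*(u^2 - 4*u + 4) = (u - 2)^2*(u + 3)*(u - 2)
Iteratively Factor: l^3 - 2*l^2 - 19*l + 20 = (l - 5)*(l^2 + 3*l - 4) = (l - 5)*(l + 4)*(l - 1)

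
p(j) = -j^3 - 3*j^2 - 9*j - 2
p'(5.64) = -138.27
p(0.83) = -12.11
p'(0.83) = -16.05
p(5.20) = -270.53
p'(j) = -3*j^2 - 6*j - 9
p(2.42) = -55.52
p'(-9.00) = -198.00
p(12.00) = -2270.00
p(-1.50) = 8.12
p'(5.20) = -121.32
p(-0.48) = 1.74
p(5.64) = -327.59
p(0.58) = -8.42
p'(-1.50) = -6.75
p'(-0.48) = -6.81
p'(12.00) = -513.00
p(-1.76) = 10.00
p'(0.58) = -13.49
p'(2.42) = -41.09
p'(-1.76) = -7.73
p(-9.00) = 565.00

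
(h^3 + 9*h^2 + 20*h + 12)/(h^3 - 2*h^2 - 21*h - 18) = (h^2 + 8*h + 12)/(h^2 - 3*h - 18)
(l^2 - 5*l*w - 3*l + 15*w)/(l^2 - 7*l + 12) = (l - 5*w)/(l - 4)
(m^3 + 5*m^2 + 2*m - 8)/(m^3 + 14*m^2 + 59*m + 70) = (m^2 + 3*m - 4)/(m^2 + 12*m + 35)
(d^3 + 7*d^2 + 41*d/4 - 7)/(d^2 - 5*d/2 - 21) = (d^2 + 7*d/2 - 2)/(d - 6)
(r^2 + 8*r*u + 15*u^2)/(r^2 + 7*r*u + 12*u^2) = (r + 5*u)/(r + 4*u)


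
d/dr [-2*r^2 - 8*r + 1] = -4*r - 8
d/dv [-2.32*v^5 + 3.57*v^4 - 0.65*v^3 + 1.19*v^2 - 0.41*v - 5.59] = -11.6*v^4 + 14.28*v^3 - 1.95*v^2 + 2.38*v - 0.41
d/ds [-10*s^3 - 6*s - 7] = -30*s^2 - 6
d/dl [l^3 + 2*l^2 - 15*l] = 3*l^2 + 4*l - 15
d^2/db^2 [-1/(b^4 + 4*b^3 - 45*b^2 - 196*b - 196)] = 2*(3*(2*b^2 + 4*b - 15)*(-b^4 - 4*b^3 + 45*b^2 + 196*b + 196) + 4*(2*b^3 + 6*b^2 - 45*b - 98)^2)/(-b^4 - 4*b^3 + 45*b^2 + 196*b + 196)^3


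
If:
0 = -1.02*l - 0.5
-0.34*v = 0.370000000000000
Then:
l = -0.49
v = -1.09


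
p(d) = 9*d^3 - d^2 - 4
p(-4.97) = -1133.57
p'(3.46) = 316.31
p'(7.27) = 1412.49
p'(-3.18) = 279.39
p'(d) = 27*d^2 - 2*d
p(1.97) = 60.93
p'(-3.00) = 249.00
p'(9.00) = 2169.00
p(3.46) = 356.82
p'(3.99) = 421.86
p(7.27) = 3401.31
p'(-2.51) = 175.12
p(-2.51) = -152.62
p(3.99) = 551.77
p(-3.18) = -303.53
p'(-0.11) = 0.55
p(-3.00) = -256.00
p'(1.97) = 100.84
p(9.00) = 6476.00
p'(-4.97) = 676.86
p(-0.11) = -4.02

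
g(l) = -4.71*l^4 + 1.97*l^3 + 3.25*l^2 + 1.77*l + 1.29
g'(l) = -18.84*l^3 + 5.91*l^2 + 6.5*l + 1.77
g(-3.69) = -933.19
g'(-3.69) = 1004.84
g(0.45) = 2.73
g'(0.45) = 4.17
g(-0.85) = -1.53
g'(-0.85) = 12.09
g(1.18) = 2.01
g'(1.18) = -13.29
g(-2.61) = -234.78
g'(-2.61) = 360.03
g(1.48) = -5.18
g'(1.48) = -36.74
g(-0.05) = 1.21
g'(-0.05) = 1.46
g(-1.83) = -55.96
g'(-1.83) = 125.13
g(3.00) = -292.47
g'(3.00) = -434.22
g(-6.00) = -6422.01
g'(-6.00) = 4244.97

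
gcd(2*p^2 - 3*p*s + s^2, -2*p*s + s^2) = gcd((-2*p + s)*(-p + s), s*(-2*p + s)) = 2*p - s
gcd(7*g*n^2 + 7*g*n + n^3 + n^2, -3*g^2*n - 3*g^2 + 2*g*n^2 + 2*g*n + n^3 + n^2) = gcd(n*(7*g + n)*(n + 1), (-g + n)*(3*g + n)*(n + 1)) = n + 1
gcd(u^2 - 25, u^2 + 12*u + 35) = u + 5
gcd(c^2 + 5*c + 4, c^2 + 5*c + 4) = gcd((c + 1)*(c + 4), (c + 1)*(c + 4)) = c^2 + 5*c + 4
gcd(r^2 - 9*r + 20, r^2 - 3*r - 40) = 1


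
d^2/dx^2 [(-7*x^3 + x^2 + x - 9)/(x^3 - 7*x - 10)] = 2*(x^6 - 144*x^5 - 453*x^4 - 266*x^3 - 1221*x^2 - 2370*x - 411)/(x^9 - 21*x^7 - 30*x^6 + 147*x^5 + 420*x^4 - 43*x^3 - 1470*x^2 - 2100*x - 1000)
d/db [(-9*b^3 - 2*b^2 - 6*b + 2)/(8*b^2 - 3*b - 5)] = 3*(-24*b^4 + 18*b^3 + 63*b^2 - 4*b + 12)/(64*b^4 - 48*b^3 - 71*b^2 + 30*b + 25)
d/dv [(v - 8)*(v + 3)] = 2*v - 5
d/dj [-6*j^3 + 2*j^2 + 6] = 2*j*(2 - 9*j)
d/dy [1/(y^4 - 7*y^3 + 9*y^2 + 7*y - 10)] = (-4*y^3 + 21*y^2 - 18*y - 7)/(y^4 - 7*y^3 + 9*y^2 + 7*y - 10)^2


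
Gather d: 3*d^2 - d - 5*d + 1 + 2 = 3*d^2 - 6*d + 3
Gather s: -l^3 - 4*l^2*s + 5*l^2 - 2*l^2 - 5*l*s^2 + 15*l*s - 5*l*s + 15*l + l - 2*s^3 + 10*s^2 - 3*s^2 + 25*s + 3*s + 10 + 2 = -l^3 + 3*l^2 + 16*l - 2*s^3 + s^2*(7 - 5*l) + s*(-4*l^2 + 10*l + 28) + 12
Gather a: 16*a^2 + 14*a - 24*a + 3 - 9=16*a^2 - 10*a - 6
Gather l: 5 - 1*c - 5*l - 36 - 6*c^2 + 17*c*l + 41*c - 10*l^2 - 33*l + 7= -6*c^2 + 40*c - 10*l^2 + l*(17*c - 38) - 24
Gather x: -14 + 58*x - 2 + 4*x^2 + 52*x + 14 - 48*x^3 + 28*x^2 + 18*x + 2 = -48*x^3 + 32*x^2 + 128*x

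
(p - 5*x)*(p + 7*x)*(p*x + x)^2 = p^4*x^2 + 2*p^3*x^3 + 2*p^3*x^2 - 35*p^2*x^4 + 4*p^2*x^3 + p^2*x^2 - 70*p*x^4 + 2*p*x^3 - 35*x^4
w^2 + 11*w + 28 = (w + 4)*(w + 7)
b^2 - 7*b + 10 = (b - 5)*(b - 2)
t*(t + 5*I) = t^2 + 5*I*t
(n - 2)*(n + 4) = n^2 + 2*n - 8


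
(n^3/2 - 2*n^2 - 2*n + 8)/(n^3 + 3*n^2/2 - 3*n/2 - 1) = (n^2 - 6*n + 8)/(2*n^2 - n - 1)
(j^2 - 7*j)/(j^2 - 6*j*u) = (j - 7)/(j - 6*u)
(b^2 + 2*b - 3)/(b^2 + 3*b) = (b - 1)/b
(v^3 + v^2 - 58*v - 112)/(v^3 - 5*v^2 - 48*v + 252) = (v^2 - 6*v - 16)/(v^2 - 12*v + 36)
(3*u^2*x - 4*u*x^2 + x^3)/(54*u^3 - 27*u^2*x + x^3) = x*(-u + x)/(-18*u^2 + 3*u*x + x^2)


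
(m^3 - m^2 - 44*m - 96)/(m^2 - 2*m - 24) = (m^2 - 5*m - 24)/(m - 6)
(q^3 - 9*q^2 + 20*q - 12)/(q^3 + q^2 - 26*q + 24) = (q^2 - 8*q + 12)/(q^2 + 2*q - 24)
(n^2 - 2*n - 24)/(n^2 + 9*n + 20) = (n - 6)/(n + 5)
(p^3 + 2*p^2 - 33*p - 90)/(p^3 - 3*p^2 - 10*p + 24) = (p^2 - p - 30)/(p^2 - 6*p + 8)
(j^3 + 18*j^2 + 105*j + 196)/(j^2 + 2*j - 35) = (j^2 + 11*j + 28)/(j - 5)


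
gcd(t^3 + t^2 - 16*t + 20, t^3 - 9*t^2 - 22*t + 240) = t + 5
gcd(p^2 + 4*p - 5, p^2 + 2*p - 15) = p + 5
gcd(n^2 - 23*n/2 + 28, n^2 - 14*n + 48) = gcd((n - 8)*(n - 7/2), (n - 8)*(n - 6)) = n - 8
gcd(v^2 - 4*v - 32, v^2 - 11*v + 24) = v - 8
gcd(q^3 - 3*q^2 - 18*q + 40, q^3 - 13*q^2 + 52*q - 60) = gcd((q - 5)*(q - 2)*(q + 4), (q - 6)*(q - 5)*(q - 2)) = q^2 - 7*q + 10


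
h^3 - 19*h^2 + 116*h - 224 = (h - 8)*(h - 7)*(h - 4)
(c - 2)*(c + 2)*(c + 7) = c^3 + 7*c^2 - 4*c - 28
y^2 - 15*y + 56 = (y - 8)*(y - 7)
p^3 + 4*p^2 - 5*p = p*(p - 1)*(p + 5)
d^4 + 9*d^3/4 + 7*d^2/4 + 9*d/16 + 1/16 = (d + 1/4)*(d + 1/2)^2*(d + 1)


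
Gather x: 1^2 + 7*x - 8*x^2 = -8*x^2 + 7*x + 1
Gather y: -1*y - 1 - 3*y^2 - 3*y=-3*y^2 - 4*y - 1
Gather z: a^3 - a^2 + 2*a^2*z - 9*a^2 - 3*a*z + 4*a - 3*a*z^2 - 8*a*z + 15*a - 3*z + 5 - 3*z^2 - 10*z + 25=a^3 - 10*a^2 + 19*a + z^2*(-3*a - 3) + z*(2*a^2 - 11*a - 13) + 30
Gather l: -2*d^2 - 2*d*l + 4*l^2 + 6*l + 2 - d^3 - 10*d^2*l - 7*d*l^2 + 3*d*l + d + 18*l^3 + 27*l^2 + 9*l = -d^3 - 2*d^2 + d + 18*l^3 + l^2*(31 - 7*d) + l*(-10*d^2 + d + 15) + 2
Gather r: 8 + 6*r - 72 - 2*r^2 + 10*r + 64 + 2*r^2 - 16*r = 0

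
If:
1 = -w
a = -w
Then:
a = 1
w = -1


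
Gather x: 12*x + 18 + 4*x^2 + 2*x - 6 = 4*x^2 + 14*x + 12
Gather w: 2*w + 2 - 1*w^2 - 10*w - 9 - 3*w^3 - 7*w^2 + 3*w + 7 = -3*w^3 - 8*w^2 - 5*w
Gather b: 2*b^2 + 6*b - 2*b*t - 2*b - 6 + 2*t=2*b^2 + b*(4 - 2*t) + 2*t - 6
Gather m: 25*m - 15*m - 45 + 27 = 10*m - 18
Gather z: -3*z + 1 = 1 - 3*z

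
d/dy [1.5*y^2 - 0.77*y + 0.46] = 3.0*y - 0.77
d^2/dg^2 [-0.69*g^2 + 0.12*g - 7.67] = -1.38000000000000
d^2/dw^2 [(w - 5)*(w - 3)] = 2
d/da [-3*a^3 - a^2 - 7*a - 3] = -9*a^2 - 2*a - 7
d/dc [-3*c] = -3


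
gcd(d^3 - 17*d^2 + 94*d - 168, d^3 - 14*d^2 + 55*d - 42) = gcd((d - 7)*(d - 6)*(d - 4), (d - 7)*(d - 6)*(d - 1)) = d^2 - 13*d + 42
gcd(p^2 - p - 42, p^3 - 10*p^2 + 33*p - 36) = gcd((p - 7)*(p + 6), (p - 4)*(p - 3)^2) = 1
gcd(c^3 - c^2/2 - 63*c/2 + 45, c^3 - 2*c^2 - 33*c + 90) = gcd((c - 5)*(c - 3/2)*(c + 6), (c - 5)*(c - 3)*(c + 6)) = c^2 + c - 30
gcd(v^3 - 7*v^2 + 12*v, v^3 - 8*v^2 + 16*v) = v^2 - 4*v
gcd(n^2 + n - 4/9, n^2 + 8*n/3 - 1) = n - 1/3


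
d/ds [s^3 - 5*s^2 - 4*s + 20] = 3*s^2 - 10*s - 4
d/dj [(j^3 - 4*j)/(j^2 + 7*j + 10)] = (j^2 + 10*j - 10)/(j^2 + 10*j + 25)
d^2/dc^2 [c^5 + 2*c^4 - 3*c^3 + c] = 2*c*(10*c^2 + 12*c - 9)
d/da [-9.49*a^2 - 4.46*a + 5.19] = -18.98*a - 4.46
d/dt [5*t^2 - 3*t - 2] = 10*t - 3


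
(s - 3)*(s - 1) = s^2 - 4*s + 3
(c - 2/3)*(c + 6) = c^2 + 16*c/3 - 4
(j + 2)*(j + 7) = j^2 + 9*j + 14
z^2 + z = z*(z + 1)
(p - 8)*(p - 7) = p^2 - 15*p + 56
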